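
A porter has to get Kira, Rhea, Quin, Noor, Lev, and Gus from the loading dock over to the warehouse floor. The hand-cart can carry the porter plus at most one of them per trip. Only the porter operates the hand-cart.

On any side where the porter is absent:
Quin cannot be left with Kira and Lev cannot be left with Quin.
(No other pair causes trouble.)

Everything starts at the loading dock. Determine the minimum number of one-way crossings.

13

Counting alone: the porter can take at most 1 across per trip to the warehouse floor, so moving all 6 needs at least 6 loaded trips out, with a return between consecutive ones — at least 11 crossings.
The safety rule pushes this higher. Following every safe sequence of crossings, the most of the 6 that can be at the warehouse floor as the hand-cart arrives there on crossing 11 is 5 — never all 6.
So no plan with fewer than 13 crossings exists, and this one achieves 13:
1. Porter goes to the warehouse floor with Quin.
2. Porter goes back to the loading dock alone.
3. Porter goes to the warehouse floor with Kira.
4. Porter goes back to the loading dock with Quin.
5. Porter goes to the warehouse floor with Lev.
6. Porter goes back to the loading dock alone.
7. Porter goes to the warehouse floor with Rhea.
8. Porter goes back to the loading dock alone.
9. Porter goes to the warehouse floor with Noor.
10. Porter goes back to the loading dock alone.
11. Porter goes to the warehouse floor with Gus.
12. Porter goes back to the loading dock alone.
13. Porter goes to the warehouse floor with Quin.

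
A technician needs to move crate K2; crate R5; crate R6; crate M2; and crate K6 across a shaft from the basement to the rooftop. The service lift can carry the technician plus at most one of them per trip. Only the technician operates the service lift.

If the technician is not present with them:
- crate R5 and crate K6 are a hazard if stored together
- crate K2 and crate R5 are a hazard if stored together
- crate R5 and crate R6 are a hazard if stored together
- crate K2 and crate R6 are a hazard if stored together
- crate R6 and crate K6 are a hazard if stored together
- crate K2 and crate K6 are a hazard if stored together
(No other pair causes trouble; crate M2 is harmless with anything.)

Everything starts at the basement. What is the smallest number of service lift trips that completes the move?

impossible

Whatever the first load, the items left behind include a forbidden pair without the technician. No opening move is safe, so no plan exists.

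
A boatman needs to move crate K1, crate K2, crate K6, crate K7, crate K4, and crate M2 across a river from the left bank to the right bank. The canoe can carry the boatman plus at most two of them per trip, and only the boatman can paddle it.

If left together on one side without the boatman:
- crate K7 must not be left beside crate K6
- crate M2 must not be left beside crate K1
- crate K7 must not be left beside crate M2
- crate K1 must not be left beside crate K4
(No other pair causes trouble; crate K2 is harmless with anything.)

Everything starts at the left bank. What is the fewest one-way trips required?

7

Counting alone: the boatman can take at most 2 across per trip to the right bank, so moving all 6 needs at least 3 loaded trips out, with a return between consecutive ones — at least 5 crossings.
The safety rule pushes this higher. Following every safe sequence of crossings, the most of the 6 that can be at the right bank as the canoe arrives there on crossing 5 is 5 — never all 6.
So no plan with fewer than 7 crossings exists, and this one achieves 7:
1. Boatman goes to the right bank with crate K1 and crate K7.
2. Boatman goes back to the left bank alone.
3. Boatman goes to the right bank with crate K2 and crate K6.
4. Boatman goes back to the left bank with crate K7.
5. Boatman goes to the right bank with crate K4 and crate M2.
6. Boatman goes back to the left bank with crate K1.
7. Boatman goes to the right bank with crate K1 and crate K7.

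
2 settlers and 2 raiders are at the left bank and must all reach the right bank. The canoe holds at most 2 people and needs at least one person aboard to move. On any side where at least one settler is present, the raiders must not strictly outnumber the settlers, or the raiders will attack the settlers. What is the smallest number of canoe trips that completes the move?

Counting alone: each trip to the right bank takes at most 2 across and each return brings at least 1 back, so after t trips out (and t−1 returns) at most 2t − (t−1) of the 4 are across; that first reaches 4 at t = 3, so at least 5 crossings are needed.
The plan below uses exactly 5 crossings, so it is optimal:
1. 2 raiders → the right bank.  (the left bank: 2S 0R; the right bank: 0S 2R)
2. 1 raider ← the left bank.  (the left bank: 2S 1R; the right bank: 0S 1R)
3. 2 settlers → the right bank.  (the left bank: 0S 1R; the right bank: 2S 1R)
4. 1 raider ← the left bank.  (the left bank: 0S 2R; the right bank: 2S 0R)
5. 2 raiders → the right bank.  (the left bank: 0S 0R; the right bank: 2S 2R)

5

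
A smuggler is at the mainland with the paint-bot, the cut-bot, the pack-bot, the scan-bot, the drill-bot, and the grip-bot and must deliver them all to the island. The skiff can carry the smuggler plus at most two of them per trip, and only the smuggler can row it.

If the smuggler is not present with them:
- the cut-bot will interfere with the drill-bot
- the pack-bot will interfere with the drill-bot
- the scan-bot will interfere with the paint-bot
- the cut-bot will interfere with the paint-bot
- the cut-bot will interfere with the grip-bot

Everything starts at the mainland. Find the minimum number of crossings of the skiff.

Whatever the first load, the items left behind include a forbidden pair without the smuggler. No opening move is safe, so no plan exists.

impossible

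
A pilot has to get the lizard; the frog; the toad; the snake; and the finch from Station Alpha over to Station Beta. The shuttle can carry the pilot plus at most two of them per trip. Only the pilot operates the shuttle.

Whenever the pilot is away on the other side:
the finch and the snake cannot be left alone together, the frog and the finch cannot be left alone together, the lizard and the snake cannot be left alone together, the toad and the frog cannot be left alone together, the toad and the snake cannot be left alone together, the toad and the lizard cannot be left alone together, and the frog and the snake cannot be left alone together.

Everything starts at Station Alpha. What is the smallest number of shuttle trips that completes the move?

Whatever the first load, the items left behind include a forbidden pair without the pilot. No opening move is safe, so no plan exists.

impossible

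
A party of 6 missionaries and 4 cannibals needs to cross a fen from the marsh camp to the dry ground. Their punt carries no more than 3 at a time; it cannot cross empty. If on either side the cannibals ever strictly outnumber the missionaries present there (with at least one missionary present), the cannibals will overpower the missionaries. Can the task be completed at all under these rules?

Yes

1. 2 cannibals → the dry ground.  (the marsh camp: 6M 2C; the dry ground: 0M 2C)
2. 1 cannibal ← the marsh camp.  (the marsh camp: 6M 3C; the dry ground: 0M 1C)
3. 3 cannibals → the dry ground.  (the marsh camp: 6M 0C; the dry ground: 0M 4C)
4. 1 cannibal ← the marsh camp.  (the marsh camp: 6M 1C; the dry ground: 0M 3C)
5. 3 missionaries → the dry ground.  (the marsh camp: 3M 1C; the dry ground: 3M 3C)
6. 1 cannibal ← the marsh camp.  (the marsh camp: 3M 2C; the dry ground: 3M 2C)
7. 1 missionary and 2 cannibals → the dry ground.  (the marsh camp: 2M 0C; the dry ground: 4M 4C)
8. 1 cannibal ← the marsh camp.  (the marsh camp: 2M 1C; the dry ground: 4M 3C)
9. 2 missionaries and 1 cannibal → the dry ground.  (the marsh camp: 0M 0C; the dry ground: 6M 4C)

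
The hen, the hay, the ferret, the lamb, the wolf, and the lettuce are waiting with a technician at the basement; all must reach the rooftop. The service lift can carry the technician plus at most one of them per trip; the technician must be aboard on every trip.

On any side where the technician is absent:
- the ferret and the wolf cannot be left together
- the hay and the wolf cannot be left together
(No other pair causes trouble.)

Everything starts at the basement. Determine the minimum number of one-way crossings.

13

Counting alone: the technician can take at most 1 across per trip to the rooftop, so moving all 6 needs at least 6 loaded trips out, with a return between consecutive ones — at least 11 crossings.
The safety rule pushes this higher. Following every safe sequence of crossings, the most of the 6 that can be at the rooftop as the service lift arrives there on crossing 11 is 5 — never all 6.
So no plan with fewer than 13 crossings exists, and this one achieves 13:
1. Technician goes to the rooftop with the wolf.  [the basement: the ferret, the hay, the hen, the lamb, the lettuce | the rooftop: the wolf]
2. Technician goes back to the basement alone.  [the basement: the ferret, the hay, the hen, the lamb, the lettuce | the rooftop: the wolf]
3. Technician goes to the rooftop with the hen.  [the basement: the ferret, the hay, the lamb, the lettuce | the rooftop: the hen, the wolf]
4. Technician goes back to the basement alone.  [the basement: the ferret, the hay, the lamb, the lettuce | the rooftop: the hen, the wolf]
5. Technician goes to the rooftop with the hay.  [the basement: the ferret, the lamb, the lettuce | the rooftop: the hay, the hen, the wolf]
6. Technician goes back to the basement with the wolf.  [the basement: the ferret, the lamb, the lettuce, the wolf | the rooftop: the hay, the hen]
7. Technician goes to the rooftop with the ferret.  [the basement: the lamb, the lettuce, the wolf | the rooftop: the ferret, the hay, the hen]
8. Technician goes back to the basement alone.  [the basement: the lamb, the lettuce, the wolf | the rooftop: the ferret, the hay, the hen]
9. Technician goes to the rooftop with the lamb.  [the basement: the lettuce, the wolf | the rooftop: the ferret, the hay, the hen, the lamb]
10. Technician goes back to the basement alone.  [the basement: the lettuce, the wolf | the rooftop: the ferret, the hay, the hen, the lamb]
11. Technician goes to the rooftop with the lettuce.  [the basement: the wolf | the rooftop: the ferret, the hay, the hen, the lamb, the lettuce]
12. Technician goes back to the basement alone.  [the basement: the wolf | the rooftop: the ferret, the hay, the hen, the lamb, the lettuce]
13. Technician goes to the rooftop with the wolf.  [the basement: — | the rooftop: the ferret, the hay, the hen, the lamb, the lettuce, the wolf]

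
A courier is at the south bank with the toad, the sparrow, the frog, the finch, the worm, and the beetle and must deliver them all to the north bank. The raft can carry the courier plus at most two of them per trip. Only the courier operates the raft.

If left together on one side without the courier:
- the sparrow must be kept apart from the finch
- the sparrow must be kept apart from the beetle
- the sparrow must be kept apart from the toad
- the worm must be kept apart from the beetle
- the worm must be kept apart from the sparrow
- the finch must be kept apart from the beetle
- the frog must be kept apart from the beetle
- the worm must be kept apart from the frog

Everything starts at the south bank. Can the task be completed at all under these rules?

No

Whatever the first load, the items left behind include a forbidden pair without the courier. No opening move is safe, so no plan exists.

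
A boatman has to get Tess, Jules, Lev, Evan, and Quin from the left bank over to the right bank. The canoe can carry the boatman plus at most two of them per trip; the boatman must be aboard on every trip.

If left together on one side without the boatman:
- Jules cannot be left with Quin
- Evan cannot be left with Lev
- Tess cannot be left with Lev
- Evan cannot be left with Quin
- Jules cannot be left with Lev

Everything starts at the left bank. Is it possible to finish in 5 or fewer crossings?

No

Counting alone: the boatman can take at most 2 across per trip to the right bank, so moving all 5 needs at least 3 loaded trips out, with a return between consecutive ones — at least 5 crossings.
The safety rule pushes this higher. Following every safe sequence of crossings, the most of the 5 that can be at the right bank as the canoe arrives there on crossing 5 is 4 — never all 5.
So the move cannot be finished within 5 crossings. (The shortest complete plan takes 7:)
1. Boatman goes to the right bank with Lev and Quin.
2. Boatman goes back to the left bank alone.
3. Boatman goes to the right bank with Tess.
4. Boatman goes back to the left bank with Lev.
5. Boatman goes to the right bank with Evan and Jules.
6. Boatman goes back to the left bank with Quin.
7. Boatman goes to the right bank with Lev and Quin.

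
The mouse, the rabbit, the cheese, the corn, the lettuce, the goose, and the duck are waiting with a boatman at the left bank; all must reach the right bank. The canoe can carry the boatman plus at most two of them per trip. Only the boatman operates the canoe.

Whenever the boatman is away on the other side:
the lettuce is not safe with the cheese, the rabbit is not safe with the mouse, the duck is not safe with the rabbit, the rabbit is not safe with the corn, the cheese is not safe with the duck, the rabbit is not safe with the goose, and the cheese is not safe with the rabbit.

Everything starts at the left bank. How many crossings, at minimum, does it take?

11

Counting alone: the boatman can take at most 2 across per trip to the right bank, so moving all 7 needs at least 4 loaded trips out, with a return between consecutive ones — at least 7 crossings.
The safety rule pushes this higher. Following every safe sequence of crossings, the most of the 7 that can be at the right bank as the canoe arrives there on crossings 7, 9 is 5, 6 respectively — never all 7.
So no plan with fewer than 11 crossings exists, and this one achieves 11:
1. Boatman goes to the right bank with the cheese and the rabbit.
2. Boatman goes back to the left bank with the rabbit.
3. Boatman goes to the right bank with the mouse and the rabbit.
4. Boatman goes back to the left bank with the rabbit.
5. Boatman goes to the right bank with the corn and the rabbit.
6. Boatman goes back to the left bank with the rabbit.
7. Boatman goes to the right bank with the goose and the rabbit.
8. Boatman goes back to the left bank with the rabbit.
9. Boatman goes to the right bank with the duck and the lettuce.
10. Boatman goes back to the left bank with the cheese.
11. Boatman goes to the right bank with the cheese and the rabbit.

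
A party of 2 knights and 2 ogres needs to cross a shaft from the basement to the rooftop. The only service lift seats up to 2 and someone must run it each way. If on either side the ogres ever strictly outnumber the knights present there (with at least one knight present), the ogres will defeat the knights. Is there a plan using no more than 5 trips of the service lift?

Yes

Yes — this plan uses 5 crossings (≤ 5):
1. 2 ogres → the rooftop.  (the basement: 2K 0O; the rooftop: 0K 2O)
2. 1 ogre ← the basement.  (the basement: 2K 1O; the rooftop: 0K 1O)
3. 2 knights → the rooftop.  (the basement: 0K 1O; the rooftop: 2K 1O)
4. 1 ogre ← the basement.  (the basement: 0K 2O; the rooftop: 2K 0O)
5. 2 ogres → the rooftop.  (the basement: 0K 0O; the rooftop: 2K 2O)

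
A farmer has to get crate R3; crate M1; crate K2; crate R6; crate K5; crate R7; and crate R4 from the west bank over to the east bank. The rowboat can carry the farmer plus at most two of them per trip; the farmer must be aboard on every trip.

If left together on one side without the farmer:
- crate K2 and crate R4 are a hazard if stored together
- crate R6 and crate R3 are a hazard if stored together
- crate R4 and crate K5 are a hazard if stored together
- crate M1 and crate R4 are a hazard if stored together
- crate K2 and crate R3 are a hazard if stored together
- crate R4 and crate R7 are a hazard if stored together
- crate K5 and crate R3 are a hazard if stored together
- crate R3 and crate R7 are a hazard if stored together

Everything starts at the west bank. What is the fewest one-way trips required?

impossible

Following every safe sequence of crossings from the start, the most of the 7 that can be at the east bank as the rowboat arrives there on crossings 1, 3 is 2, 4 respectively; the best ever achieved is 4 of 7.
From crossing 5 on, no configuration arises that was not already reachable earlier: only 37 distinct safe configurations (who is on which side, and where the rowboat is) can ever be reached, none of them has everyone across, and every continuation just revisits them. So no valid plan exists.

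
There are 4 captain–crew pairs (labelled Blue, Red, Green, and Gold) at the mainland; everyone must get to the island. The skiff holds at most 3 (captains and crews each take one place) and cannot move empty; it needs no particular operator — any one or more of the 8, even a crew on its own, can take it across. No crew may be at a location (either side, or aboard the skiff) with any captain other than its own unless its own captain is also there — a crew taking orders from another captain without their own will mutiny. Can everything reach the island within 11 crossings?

Yes

Yes — this plan uses 9 crossings (≤ 11):
1. captain Blue and crew Blue cross → the island.
2. captain Blue crosses ← the mainland.
3. captain Blue, captain Red, and crew Red cross → the island.
4. captain Blue and crew Blue cross ← the mainland.
5. captain Blue, captain Gold, and captain Green cross → the island.
6. crew Red crosses ← the mainland.
7. crew Blue and crew Red cross → the island.
8. crew Blue crosses ← the mainland.
9. crew Blue, crew Gold, and crew Green cross → the island.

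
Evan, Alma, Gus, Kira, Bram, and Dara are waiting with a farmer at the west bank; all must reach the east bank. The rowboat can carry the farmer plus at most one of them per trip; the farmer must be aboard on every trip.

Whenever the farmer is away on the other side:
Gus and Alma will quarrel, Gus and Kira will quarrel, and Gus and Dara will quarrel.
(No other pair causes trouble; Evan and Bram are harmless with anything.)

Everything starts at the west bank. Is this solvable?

Following every safe sequence of crossings from the start, the most of the 6 that can be at the east bank as the rowboat arrives there on crossings 1, 3, 5, 7 is 1, 2, 3, 4 respectively; the best ever achieved is 4 of 6.
From crossing 9 on, no configuration arises that was not already reachable earlier: only 36 distinct safe configurations (who is on which side, and where the rowboat is) can ever be reached, none of them has everyone across, and every continuation just revisits them. So no valid plan exists.

No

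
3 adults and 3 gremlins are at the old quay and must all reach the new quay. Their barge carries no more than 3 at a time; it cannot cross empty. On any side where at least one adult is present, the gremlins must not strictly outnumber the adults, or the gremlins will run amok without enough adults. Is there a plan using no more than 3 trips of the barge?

Counting alone: each trip to the new quay takes at most 3 across and each return brings at least 1 back, so after t trips out (and t−1 returns) at most 3t − (t−1) of the 6 are across; that first reaches 6 at t = 3, so at least 5 crossings are needed.
Since 3 < 5, 3 crossings cannot be enough. (The shortest complete plan in fact takes 5:)
1. 2 gremlins → the new quay.  (the old quay: 3A 1G; the new quay: 0A 2G)
2. 1 gremlin ← the old quay.  (the old quay: 3A 2G; the new quay: 0A 1G)
3. 3 adults → the new quay.  (the old quay: 0A 2G; the new quay: 3A 1G)
4. 1 gremlin ← the old quay.  (the old quay: 0A 3G; the new quay: 3A 0G)
5. 3 gremlins → the new quay.  (the old quay: 0A 0G; the new quay: 3A 3G)

No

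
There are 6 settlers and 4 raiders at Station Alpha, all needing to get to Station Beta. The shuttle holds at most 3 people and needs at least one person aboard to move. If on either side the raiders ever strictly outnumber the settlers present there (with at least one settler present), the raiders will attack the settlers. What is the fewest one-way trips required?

9

Counting alone: each trip to Station Beta takes at most 3 across and each return brings at least 1 back, so after t trips out (and t−1 returns) at most 3t − (t−1) of the 10 are across; that first reaches 10 at t = 5, so at least 9 crossings are needed.
The plan below uses exactly 9 crossings, so it is optimal:
1. 2 raiders → Station Beta.  (Station Alpha: 6S 2R; Station Beta: 0S 2R)
2. 1 raider ← Station Alpha.  (Station Alpha: 6S 3R; Station Beta: 0S 1R)
3. 3 raiders → Station Beta.  (Station Alpha: 6S 0R; Station Beta: 0S 4R)
4. 1 raider ← Station Alpha.  (Station Alpha: 6S 1R; Station Beta: 0S 3R)
5. 3 settlers → Station Beta.  (Station Alpha: 3S 1R; Station Beta: 3S 3R)
6. 1 raider ← Station Alpha.  (Station Alpha: 3S 2R; Station Beta: 3S 2R)
7. 1 settler and 2 raiders → Station Beta.  (Station Alpha: 2S 0R; Station Beta: 4S 4R)
8. 1 raider ← Station Alpha.  (Station Alpha: 2S 1R; Station Beta: 4S 3R)
9. 2 settlers and 1 raider → Station Beta.  (Station Alpha: 0S 0R; Station Beta: 6S 4R)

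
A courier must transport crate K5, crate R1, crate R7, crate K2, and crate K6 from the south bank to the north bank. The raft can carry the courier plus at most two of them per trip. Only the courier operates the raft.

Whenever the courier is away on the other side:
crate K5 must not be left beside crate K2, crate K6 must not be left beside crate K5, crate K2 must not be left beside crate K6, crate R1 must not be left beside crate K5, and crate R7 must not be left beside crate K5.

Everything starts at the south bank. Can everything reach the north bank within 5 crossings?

No

Counting alone: the courier can take at most 2 across per trip to the north bank, so moving all 5 needs at least 3 loaded trips out, with a return between consecutive ones — at least 5 crossings.
The safety rule pushes this higher. Following every safe sequence of crossings, the most of the 5 that can be at the north bank as the raft arrives there on crossing 5 is 4 — never all 5.
So the move cannot be finished within 5 crossings. (The shortest complete plan takes 7:)
1. Courier goes to the north bank with crate K2 and crate K5.
2. Courier goes back to the south bank with crate K5.
3. Courier goes to the north bank with crate K5 and crate R1.
4. Courier goes back to the south bank with crate K5.
5. Courier goes to the north bank with crate K5 and crate R7.
6. Courier goes back to the south bank with crate K5.
7. Courier goes to the north bank with crate K5 and crate K6.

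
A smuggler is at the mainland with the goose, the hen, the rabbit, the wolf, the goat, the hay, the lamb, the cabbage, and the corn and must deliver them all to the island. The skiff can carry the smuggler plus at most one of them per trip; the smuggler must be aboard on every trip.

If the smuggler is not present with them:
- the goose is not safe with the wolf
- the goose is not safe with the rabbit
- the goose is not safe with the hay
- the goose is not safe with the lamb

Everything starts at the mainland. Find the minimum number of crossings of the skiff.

impossible

Following every safe sequence of crossings from the start, the most of the 9 that can be at the island as the skiff arrives there on crossings 1, 3, 5, 7, 9, 11 is 1, 2, 3, 4, 5, 6 respectively; the best ever achieved is 6 of 9.
From crossing 13 on, no configuration arises that was not already reachable earlier: only 176 distinct safe configurations (who is on which side, and where the skiff is) can ever be reached, none of them has everyone across, and every continuation just revisits them. So no valid plan exists.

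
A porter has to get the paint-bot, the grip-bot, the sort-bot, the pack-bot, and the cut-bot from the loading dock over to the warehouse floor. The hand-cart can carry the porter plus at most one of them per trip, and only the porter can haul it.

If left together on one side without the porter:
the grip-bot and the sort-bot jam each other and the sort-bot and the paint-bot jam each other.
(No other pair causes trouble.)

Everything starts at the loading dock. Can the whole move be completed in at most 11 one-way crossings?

Yes — this plan uses 11 crossings (≤ 11):
1. Porter goes to the warehouse floor with the sort-bot.
2. Porter goes back to the loading dock alone.
3. Porter goes to the warehouse floor with the paint-bot.
4. Porter goes back to the loading dock with the sort-bot.
5. Porter goes to the warehouse floor with the grip-bot.
6. Porter goes back to the loading dock alone.
7. Porter goes to the warehouse floor with the pack-bot.
8. Porter goes back to the loading dock alone.
9. Porter goes to the warehouse floor with the cut-bot.
10. Porter goes back to the loading dock alone.
11. Porter goes to the warehouse floor with the sort-bot.

Yes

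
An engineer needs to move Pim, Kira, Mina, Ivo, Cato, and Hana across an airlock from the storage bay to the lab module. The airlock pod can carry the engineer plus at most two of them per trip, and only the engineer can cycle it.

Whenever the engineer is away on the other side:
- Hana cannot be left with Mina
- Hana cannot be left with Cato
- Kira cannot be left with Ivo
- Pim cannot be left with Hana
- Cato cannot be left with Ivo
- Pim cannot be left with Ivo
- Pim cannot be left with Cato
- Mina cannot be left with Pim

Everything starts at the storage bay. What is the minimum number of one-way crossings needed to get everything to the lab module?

Whatever the first load, the items left behind include a forbidden pair without the engineer. No opening move is safe, so no plan exists.

impossible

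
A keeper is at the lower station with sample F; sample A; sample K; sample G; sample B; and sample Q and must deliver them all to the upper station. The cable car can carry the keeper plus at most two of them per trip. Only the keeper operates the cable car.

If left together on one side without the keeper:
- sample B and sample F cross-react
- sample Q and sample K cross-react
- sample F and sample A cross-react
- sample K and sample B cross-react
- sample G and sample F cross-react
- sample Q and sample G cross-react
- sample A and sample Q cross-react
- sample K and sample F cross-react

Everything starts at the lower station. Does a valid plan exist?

Whatever the first load, the items left behind include a forbidden pair without the keeper. No opening move is safe, so no plan exists.

No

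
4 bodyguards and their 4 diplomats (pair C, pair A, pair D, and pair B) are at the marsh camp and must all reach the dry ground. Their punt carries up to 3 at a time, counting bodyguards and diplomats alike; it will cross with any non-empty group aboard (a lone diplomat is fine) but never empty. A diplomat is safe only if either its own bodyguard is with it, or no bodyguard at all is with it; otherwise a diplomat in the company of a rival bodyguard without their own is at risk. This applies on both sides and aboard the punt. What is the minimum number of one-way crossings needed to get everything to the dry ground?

9

Counting alone: each trip to the dry ground takes at most 3 across and each return brings at least 1 back, so after t trips out (and t−1 returns) at most 3t − (t−1) of the 8 are across; that first reaches 8 at t = 4, so at least 7 crossings are needed.
The safety rule pushes this higher. Following every safe sequence of crossings, the most of the 8 that can be at the dry ground as the punt arrives there on crossing 7 is 7 — never all 8.
So no plan with fewer than 9 crossings exists, and this one achieves 9:
1. bodyguard C and diplomat C cross → the dry ground.
2. bodyguard C crosses ← the marsh camp.
3. bodyguard A, bodyguard C, and diplomat A cross → the dry ground.
4. bodyguard C and diplomat C cross ← the marsh camp.
5. bodyguard B, bodyguard C, and bodyguard D cross → the dry ground.
6. diplomat A crosses ← the marsh camp.
7. diplomat A and diplomat C cross → the dry ground.
8. diplomat C crosses ← the marsh camp.
9. diplomat B, diplomat C, and diplomat D cross → the dry ground.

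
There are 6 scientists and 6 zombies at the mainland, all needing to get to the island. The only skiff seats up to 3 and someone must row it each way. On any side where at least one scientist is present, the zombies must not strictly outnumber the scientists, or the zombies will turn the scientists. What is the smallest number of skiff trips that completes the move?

Following every safe sequence of crossings from the start, the most of the 12 that can be at the island as the skiff arrives there on crossings 1, 3, 5 is 3, 5, 6 respectively; the best ever achieved is 6 of 12.
From crossing 7 on, no configuration arises that was not already reachable earlier: only 17 distinct safe configurations (who is on which side, and where the skiff is) can ever be reached, none of them has everyone across, and every continuation just revisits them. They are: 0 scientists + 0 zombies across (skiff back at the start); 0 scientists + 1 zombie across (skiff there); 0 scientists + 1 zombie across (skiff back at the start); 0 scientists + 2 zombies across (skiff there); 0 scientists + 2 zombies across (skiff back at the start); 0 scientists + 3 zombies across (skiff there); 0 scientists + 3 zombies across (skiff back at the start); 0 scientists + 4 zombies across (skiff there); 0 scientists + 4 zombies across (skiff back at the start); 0 scientists + 5 zombies across (skiff there); 0 scientists + 5 zombies across (skiff back at the start); 0 scientists + 6 zombies across (skiff there); 1 scientist + 1 zombie across (skiff there); 1 scientist + 1 zombie across (skiff back at the start); 2 scientists + 2 zombies across (skiff there); 2 scientists + 2 zombies across (skiff back at the start); 3 scientists + 3 zombies across (skiff there). So no valid plan exists.

impossible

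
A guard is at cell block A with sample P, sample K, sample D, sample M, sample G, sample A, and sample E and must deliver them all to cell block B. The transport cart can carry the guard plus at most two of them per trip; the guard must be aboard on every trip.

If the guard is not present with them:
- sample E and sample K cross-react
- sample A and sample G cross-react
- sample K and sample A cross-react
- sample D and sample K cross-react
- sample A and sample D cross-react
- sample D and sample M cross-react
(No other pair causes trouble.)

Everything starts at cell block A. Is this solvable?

No

Whatever the first load, the items left behind include a forbidden pair without the guard. No opening move is safe, so no plan exists.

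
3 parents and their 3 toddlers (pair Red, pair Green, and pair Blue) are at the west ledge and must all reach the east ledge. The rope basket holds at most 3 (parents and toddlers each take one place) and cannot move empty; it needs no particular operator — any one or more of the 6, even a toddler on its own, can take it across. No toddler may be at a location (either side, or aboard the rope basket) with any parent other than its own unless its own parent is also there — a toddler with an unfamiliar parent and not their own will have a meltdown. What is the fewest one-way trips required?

Counting alone: each trip to the east ledge takes at most 3 across and each return brings at least 1 back, so after t trips out (and t−1 returns) at most 3t − (t−1) of the 6 are across; that first reaches 6 at t = 3, so at least 5 crossings are needed.
The plan below uses exactly 5 crossings, so it is optimal:
1. parent Red and toddler Red cross → the east ledge.
2. parent Red crosses ← the west ledge.
3. parent Blue, parent Green, and parent Red cross → the east ledge.
4. toddler Red crosses ← the west ledge.
5. toddler Blue, toddler Green, and toddler Red cross → the east ledge.

5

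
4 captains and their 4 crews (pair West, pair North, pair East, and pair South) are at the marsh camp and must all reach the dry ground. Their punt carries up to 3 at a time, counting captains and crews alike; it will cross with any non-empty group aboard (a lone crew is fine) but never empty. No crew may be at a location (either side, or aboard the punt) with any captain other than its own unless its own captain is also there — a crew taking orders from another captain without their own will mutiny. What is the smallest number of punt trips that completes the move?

Counting alone: each trip to the dry ground takes at most 3 across and each return brings at least 1 back, so after t trips out (and t−1 returns) at most 3t − (t−1) of the 8 are across; that first reaches 8 at t = 4, so at least 7 crossings are needed.
The safety rule pushes this higher. Following every safe sequence of crossings, the most of the 8 that can be at the dry ground as the punt arrives there on crossing 7 is 7 — never all 8.
So no plan with fewer than 9 crossings exists, and this one achieves 9:
1. captain West and crew West cross → the dry ground.
2. captain West crosses ← the marsh camp.
3. captain North, captain West, and crew North cross → the dry ground.
4. captain West and crew West cross ← the marsh camp.
5. captain East, captain South, and captain West cross → the dry ground.
6. crew North crosses ← the marsh camp.
7. crew North and crew West cross → the dry ground.
8. crew West crosses ← the marsh camp.
9. crew East, crew South, and crew West cross → the dry ground.

9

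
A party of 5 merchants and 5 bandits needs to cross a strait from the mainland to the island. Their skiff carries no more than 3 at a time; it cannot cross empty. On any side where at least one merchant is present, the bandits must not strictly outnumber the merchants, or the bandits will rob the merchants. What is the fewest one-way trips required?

11

Counting alone: each trip to the island takes at most 3 across and each return brings at least 1 back, so after t trips out (and t−1 returns) at most 3t − (t−1) of the 10 are across; that first reaches 10 at t = 5, so at least 9 crossings are needed.
The safety rule pushes this higher. Following every safe sequence of crossings, the most of the 10 that can be at the island as the skiff arrives there on crossing 9 is 9 — never all 10.
So no plan with fewer than 11 crossings exists, and this one achieves 11:
1. 2 bandits → the island.  (the mainland: 5M 3B; the island: 0M 2B)
2. 1 bandit ← the mainland.  (the mainland: 5M 4B; the island: 0M 1B)
3. 3 bandits → the island.  (the mainland: 5M 1B; the island: 0M 4B)
4. 1 bandit ← the mainland.  (the mainland: 5M 2B; the island: 0M 3B)
5. 3 merchants → the island.  (the mainland: 2M 2B; the island: 3M 3B)
6. 1 merchant and 1 bandit ← the mainland.  (the mainland: 3M 3B; the island: 2M 2B)
7. 3 merchants → the island.  (the mainland: 0M 3B; the island: 5M 2B)
8. 1 bandit ← the mainland.  (the mainland: 0M 4B; the island: 5M 1B)
9. 2 bandits → the island.  (the mainland: 0M 2B; the island: 5M 3B)
10. 1 bandit ← the mainland.  (the mainland: 0M 3B; the island: 5M 2B)
11. 3 bandits → the island.  (the mainland: 0M 0B; the island: 5M 5B)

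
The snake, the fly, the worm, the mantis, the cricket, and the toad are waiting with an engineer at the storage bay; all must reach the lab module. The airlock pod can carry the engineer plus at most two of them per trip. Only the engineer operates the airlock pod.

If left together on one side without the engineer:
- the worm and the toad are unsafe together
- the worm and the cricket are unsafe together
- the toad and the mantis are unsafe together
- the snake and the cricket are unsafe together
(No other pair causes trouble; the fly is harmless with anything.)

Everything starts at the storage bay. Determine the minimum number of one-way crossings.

Counting alone: the engineer can take at most 2 across per trip to the lab module, so moving all 6 needs at least 3 loaded trips out, with a return between consecutive ones — at least 5 crossings.
The safety rule pushes this higher. Following every safe sequence of crossings, the most of the 6 that can be at the lab module as the airlock pod arrives there on crossing 5 is 5 — never all 6.
So no plan with fewer than 7 crossings exists, and this one achieves 7:
1. Engineer goes to the lab module with the cricket and the toad.
2. Engineer goes back to the storage bay alone.
3. Engineer goes to the lab module with the fly and the snake.
4. Engineer goes back to the storage bay with the cricket.
5. Engineer goes to the lab module with the mantis and the worm.
6. Engineer goes back to the storage bay with the toad.
7. Engineer goes to the lab module with the cricket and the toad.

7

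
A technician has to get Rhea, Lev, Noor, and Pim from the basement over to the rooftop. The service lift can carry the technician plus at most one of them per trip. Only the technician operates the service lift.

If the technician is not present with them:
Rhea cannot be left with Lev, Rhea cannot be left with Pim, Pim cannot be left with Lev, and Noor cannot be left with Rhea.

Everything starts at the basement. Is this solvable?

No

Whatever the first load, the items left behind include a forbidden pair without the technician. No opening move is safe, so no plan exists.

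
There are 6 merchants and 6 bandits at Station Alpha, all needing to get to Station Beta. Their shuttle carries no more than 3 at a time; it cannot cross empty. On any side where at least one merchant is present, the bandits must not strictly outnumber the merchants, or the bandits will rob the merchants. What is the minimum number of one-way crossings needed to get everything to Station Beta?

Following every safe sequence of crossings from the start, the most of the 12 that can be at Station Beta as the shuttle arrives there on crossings 1, 3, 5 is 3, 5, 6 respectively; the best ever achieved is 6 of 12.
From crossing 7 on, no configuration arises that was not already reachable earlier: only 17 distinct safe configurations (who is on which side, and where the shuttle is) can ever be reached, none of them has everyone across, and every continuation just revisits them. They are: 0 merchants + 0 bandits across (shuttle back at the start); 0 merchants + 1 bandit across (shuttle there); 0 merchants + 1 bandit across (shuttle back at the start); 0 merchants + 2 bandits across (shuttle there); 0 merchants + 2 bandits across (shuttle back at the start); 0 merchants + 3 bandits across (shuttle there); 0 merchants + 3 bandits across (shuttle back at the start); 0 merchants + 4 bandits across (shuttle there); 0 merchants + 4 bandits across (shuttle back at the start); 0 merchants + 5 bandits across (shuttle there); 0 merchants + 5 bandits across (shuttle back at the start); 0 merchants + 6 bandits across (shuttle there); 1 merchant + 1 bandit across (shuttle there); 1 merchant + 1 bandit across (shuttle back at the start); 2 merchants + 2 bandits across (shuttle there); 2 merchants + 2 bandits across (shuttle back at the start); 3 merchants + 3 bandits across (shuttle there). So no valid plan exists.

impossible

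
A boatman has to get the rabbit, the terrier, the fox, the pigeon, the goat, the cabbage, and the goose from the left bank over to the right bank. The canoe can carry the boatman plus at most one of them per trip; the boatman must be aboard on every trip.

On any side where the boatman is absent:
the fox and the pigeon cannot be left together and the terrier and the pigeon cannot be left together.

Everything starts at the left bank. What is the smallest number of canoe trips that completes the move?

15

Counting alone: the boatman can take at most 1 across per trip to the right bank, so moving all 7 needs at least 7 loaded trips out, with a return between consecutive ones — at least 13 crossings.
The safety rule pushes this higher. Following every safe sequence of crossings, the most of the 7 that can be at the right bank as the canoe arrives there on crossing 13 is 6 — never all 7.
So no plan with fewer than 15 crossings exists, and this one achieves 15:
1. Boatman goes to the right bank with the pigeon.  [the left bank: the cabbage, the fox, the goat, the goose, the rabbit, the terrier | the right bank: the pigeon]
2. Boatman goes back to the left bank alone.  [the left bank: the cabbage, the fox, the goat, the goose, the rabbit, the terrier | the right bank: the pigeon]
3. Boatman goes to the right bank with the rabbit.  [the left bank: the cabbage, the fox, the goat, the goose, the terrier | the right bank: the pigeon, the rabbit]
4. Boatman goes back to the left bank alone.  [the left bank: the cabbage, the fox, the goat, the goose, the terrier | the right bank: the pigeon, the rabbit]
5. Boatman goes to the right bank with the terrier.  [the left bank: the cabbage, the fox, the goat, the goose | the right bank: the pigeon, the rabbit, the terrier]
6. Boatman goes back to the left bank with the pigeon.  [the left bank: the cabbage, the fox, the goat, the goose, the pigeon | the right bank: the rabbit, the terrier]
7. Boatman goes to the right bank with the fox.  [the left bank: the cabbage, the goat, the goose, the pigeon | the right bank: the fox, the rabbit, the terrier]
8. Boatman goes back to the left bank alone.  [the left bank: the cabbage, the goat, the goose, the pigeon | the right bank: the fox, the rabbit, the terrier]
9. Boatman goes to the right bank with the goat.  [the left bank: the cabbage, the goose, the pigeon | the right bank: the fox, the goat, the rabbit, the terrier]
10. Boatman goes back to the left bank alone.  [the left bank: the cabbage, the goose, the pigeon | the right bank: the fox, the goat, the rabbit, the terrier]
11. Boatman goes to the right bank with the cabbage.  [the left bank: the goose, the pigeon | the right bank: the cabbage, the fox, the goat, the rabbit, the terrier]
12. Boatman goes back to the left bank alone.  [the left bank: the goose, the pigeon | the right bank: the cabbage, the fox, the goat, the rabbit, the terrier]
13. Boatman goes to the right bank with the goose.  [the left bank: the pigeon | the right bank: the cabbage, the fox, the goat, the goose, the rabbit, the terrier]
14. Boatman goes back to the left bank alone.  [the left bank: the pigeon | the right bank: the cabbage, the fox, the goat, the goose, the rabbit, the terrier]
15. Boatman goes to the right bank with the pigeon.  [the left bank: — | the right bank: the cabbage, the fox, the goat, the goose, the pigeon, the rabbit, the terrier]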